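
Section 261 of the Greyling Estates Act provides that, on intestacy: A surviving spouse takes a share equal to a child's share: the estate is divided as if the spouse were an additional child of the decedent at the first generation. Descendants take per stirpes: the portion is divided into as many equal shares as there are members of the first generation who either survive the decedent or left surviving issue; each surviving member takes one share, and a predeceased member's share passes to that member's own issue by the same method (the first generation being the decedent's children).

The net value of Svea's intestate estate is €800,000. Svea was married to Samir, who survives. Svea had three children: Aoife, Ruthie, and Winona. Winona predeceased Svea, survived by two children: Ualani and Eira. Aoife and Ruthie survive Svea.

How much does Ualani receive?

The spouse counts as an additional share at the children's level, so there are 4 primary shares of €200,000. Samir takes one such share (€200,000).
The children's combined portion (€600,000) is divided into 3 shares of €200,000: Aoife and Ruthie each take €200,000; Winona's €200,000 share passes to Winona's issue.
Winona's share (€200,000) is divided into 2 shares of €100,000: Ualani and Eira each take €100,000.

Ualani receives €100,000.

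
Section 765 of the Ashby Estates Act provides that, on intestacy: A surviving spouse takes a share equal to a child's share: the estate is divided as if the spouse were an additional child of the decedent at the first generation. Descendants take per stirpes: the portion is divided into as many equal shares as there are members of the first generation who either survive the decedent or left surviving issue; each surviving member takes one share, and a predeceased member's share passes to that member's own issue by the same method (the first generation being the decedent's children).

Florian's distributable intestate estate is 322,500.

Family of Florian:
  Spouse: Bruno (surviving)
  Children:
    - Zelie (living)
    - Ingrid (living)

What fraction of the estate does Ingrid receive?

The spouse counts as an additional share at the children's level, so there are 3 primary shares of 107,500. Bruno takes one such share (107,500).
The children's combined portion (215,000) is divided into 2 shares of 107,500: Zelie and Ingrid each take 107,500.

Ingrid receives 1/3 of the estate.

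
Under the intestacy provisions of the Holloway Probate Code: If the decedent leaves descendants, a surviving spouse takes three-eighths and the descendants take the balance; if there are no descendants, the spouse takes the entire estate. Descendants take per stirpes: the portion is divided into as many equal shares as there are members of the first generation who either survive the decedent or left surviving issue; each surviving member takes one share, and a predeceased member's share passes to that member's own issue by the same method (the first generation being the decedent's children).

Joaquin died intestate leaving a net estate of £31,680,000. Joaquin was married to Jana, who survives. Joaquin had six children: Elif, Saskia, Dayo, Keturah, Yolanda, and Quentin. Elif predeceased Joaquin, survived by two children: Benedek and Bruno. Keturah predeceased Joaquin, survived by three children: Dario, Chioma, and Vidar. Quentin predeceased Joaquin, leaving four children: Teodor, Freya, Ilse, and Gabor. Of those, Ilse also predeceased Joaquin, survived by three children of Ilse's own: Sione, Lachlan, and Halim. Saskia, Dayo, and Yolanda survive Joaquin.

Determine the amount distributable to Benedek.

Benedek receives £1,650,000.

Jana takes three-eighths of £31,680,000 = £11,880,000. The remaining £19,800,000 passes to the descendants.
The descendants' portion (£19,800,000) is divided into 6 shares of £3,300,000: Saskia, Dayo, and Yolanda each take £3,300,000; Elif's £3,300,000 share passes to Elif's issue; Keturah's £3,300,000 share passes to Keturah's issue; Quentin's £3,300,000 share passes to Quentin's issue.
Elif's share (£3,300,000) is divided into 2 shares of £1,650,000: Benedek and Bruno each take £1,650,000.
Keturah's share (£3,300,000) is divided into 3 shares of £1,100,000: Dario, Chioma, and Vidar each take £1,100,000.
Quentin's share (£3,300,000) is divided into 4 shares of £825,000: Teodor, Freya, and Gabor each take £825,000; Ilse's £825,000 share passes to Ilse's issue.
Ilse's share (£825,000) is divided into 3 shares of £275,000: Sione, Lachlan, and Halim each take £275,000.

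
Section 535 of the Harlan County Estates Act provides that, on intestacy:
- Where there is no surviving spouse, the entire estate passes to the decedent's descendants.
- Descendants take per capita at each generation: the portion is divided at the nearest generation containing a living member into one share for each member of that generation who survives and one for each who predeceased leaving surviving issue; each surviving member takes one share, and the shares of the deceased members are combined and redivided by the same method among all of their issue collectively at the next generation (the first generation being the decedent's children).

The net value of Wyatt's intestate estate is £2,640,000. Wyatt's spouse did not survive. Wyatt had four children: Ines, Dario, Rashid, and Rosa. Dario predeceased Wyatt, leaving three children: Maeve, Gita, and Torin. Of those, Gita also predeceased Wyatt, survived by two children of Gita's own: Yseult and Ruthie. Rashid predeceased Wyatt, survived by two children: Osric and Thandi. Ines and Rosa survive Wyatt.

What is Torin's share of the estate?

Torin receives £264,000.

The entire £2,640,000 passes to the descendants.
That amount (£2,640,000) is divided at the children's generation into 4 shares of £660,000. Ines and Rosa each take £660,000. The 2 shares of the deceased (Dario and Rashid) are combined into a pool of £1,320,000.
That pool (£1,320,000) is divided at the grandchildren's generation into 5 shares of £264,000. Maeve, Torin, Osric, and Thandi each take £264,000. The remaining share for the deceased Gita (£264,000) is carried to the next generation.
That pool (£264,000) is divided at the great-grandchildren's generation equally among Yseult and Ruthie: £132,000 each.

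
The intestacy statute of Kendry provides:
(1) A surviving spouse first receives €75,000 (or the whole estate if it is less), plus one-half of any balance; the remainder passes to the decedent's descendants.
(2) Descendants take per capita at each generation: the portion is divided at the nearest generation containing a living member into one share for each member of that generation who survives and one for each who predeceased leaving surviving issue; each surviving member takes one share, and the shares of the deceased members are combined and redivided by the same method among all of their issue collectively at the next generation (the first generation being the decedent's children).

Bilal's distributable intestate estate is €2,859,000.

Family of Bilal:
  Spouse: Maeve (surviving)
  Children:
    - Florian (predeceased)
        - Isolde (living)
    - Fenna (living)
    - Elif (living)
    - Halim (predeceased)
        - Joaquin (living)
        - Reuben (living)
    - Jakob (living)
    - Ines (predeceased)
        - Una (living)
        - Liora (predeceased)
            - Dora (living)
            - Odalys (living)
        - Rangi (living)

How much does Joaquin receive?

Joaquin receives €116,000.

Maeve first takes €75,000, leaving a balance of €2,784,000. Maeve then takes one-half of the balance (€1,392,000), for a total of €1,467,000. The remaining €1,392,000 passes to the descendants.
The descendants' portion (€1,392,000) is divided at the children's generation into 6 shares of €232,000. Fenna, Elif, and Jakob each take €232,000. The 3 shares of the deceased (Florian, Halim, and Ines) are combined into a pool of €696,000.
That pool (€696,000) is divided at the grandchildren's generation into 6 shares of €116,000. Isolde, Joaquin, Reuben, Una, and Rangi each take €116,000. The remaining share for the deceased Liora (€116,000) is carried to the next generation.
That pool (€116,000) is divided at the great-grandchildren's generation equally among Dora and Odalys: €58,000 each.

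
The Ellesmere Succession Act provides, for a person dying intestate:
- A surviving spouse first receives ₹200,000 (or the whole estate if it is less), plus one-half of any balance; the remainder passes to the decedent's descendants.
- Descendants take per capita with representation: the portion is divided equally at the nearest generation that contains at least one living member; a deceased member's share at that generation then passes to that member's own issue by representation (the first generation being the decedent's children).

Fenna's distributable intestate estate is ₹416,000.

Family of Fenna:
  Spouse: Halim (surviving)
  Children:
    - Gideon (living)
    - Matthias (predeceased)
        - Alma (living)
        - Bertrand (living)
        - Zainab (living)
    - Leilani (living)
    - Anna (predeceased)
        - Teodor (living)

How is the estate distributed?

Halim first takes ₹200,000, leaving a balance of ₹216,000. Halim then takes one-half of the balance (₹108,000), for a total of ₹308,000. The remaining ₹108,000 passes to the descendants.
The descendants' portion (₹108,000) is divided into 4 shares of ₹27,000: Gideon and Leilani each take ₹27,000; Matthias's ₹27,000 share passes to Matthias's issue; Anna's ₹27,000 share passes to Anna's issue.
Matthias's share (₹27,000) is divided into 3 shares of ₹9,000: Alma, Bertrand, and Zainab each take ₹9,000.
Anna's share (₹27,000) passes entirely to Teodor.

Halim: ₹308,000; Gideon: ₹27,000; Alma: ₹9,000; Bertrand: ₹9,000; Zainab: ₹9,000; Leilani: ₹27,000; Teodor: ₹27,000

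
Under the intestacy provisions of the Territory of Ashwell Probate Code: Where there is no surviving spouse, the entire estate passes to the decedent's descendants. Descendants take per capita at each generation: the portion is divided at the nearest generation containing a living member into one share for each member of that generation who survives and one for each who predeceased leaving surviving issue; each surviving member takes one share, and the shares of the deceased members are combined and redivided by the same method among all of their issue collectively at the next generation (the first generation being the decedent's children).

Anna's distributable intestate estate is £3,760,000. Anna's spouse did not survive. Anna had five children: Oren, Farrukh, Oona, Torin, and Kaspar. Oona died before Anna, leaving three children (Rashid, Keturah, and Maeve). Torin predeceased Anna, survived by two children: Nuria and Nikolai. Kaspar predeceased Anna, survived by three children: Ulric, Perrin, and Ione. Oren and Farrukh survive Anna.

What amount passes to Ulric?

Ulric receives £282,000.

The entire £3,760,000 passes to the descendants.
That amount (£3,760,000) is divided at the children's generation into 5 shares of £752,000. Oren and Farrukh each take £752,000. The 3 shares of the deceased (Oona, Torin, and Kaspar) are combined into a pool of £2,256,000.
That pool (£2,256,000) is divided at the grandchildren's generation equally among Rashid, Keturah, Maeve, Nuria, Nikolai, Ulric, Perrin, and Ione: £282,000 each.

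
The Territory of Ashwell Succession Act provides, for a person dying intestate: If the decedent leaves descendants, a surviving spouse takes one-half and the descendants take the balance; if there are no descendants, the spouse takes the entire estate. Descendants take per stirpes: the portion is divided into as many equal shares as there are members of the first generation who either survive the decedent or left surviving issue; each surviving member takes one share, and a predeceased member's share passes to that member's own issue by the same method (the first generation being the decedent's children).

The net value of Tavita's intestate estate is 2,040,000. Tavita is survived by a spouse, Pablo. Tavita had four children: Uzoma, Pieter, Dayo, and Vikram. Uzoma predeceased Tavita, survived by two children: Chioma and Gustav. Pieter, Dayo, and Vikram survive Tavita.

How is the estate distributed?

Pablo: 1,020,000; Chioma: 127,500; Gustav: 127,500; Pieter: 255,000; Dayo: 255,000; Vikram: 255,000

Pablo takes one-half of 2,040,000 = 1,020,000. The remaining 1,020,000 passes to the descendants.
The descendants' portion (1,020,000) is divided into 4 shares of 255,000: Pieter, Dayo, and Vikram each take 255,000; Uzoma's 255,000 share passes to Uzoma's issue.
Uzoma's share (255,000) is divided into 2 shares of 127,500: Chioma and Gustav each take 127,500.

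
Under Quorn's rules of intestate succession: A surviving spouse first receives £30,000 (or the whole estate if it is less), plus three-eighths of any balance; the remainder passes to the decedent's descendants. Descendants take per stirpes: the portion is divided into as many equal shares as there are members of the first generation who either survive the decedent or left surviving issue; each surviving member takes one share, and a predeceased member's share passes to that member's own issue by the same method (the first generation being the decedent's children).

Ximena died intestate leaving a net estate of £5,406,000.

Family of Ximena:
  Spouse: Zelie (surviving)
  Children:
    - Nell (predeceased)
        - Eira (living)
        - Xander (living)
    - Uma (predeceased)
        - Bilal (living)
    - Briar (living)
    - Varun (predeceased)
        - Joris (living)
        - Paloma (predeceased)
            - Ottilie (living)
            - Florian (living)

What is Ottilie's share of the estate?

Zelie first takes £30,000, leaving a balance of £5,376,000. Zelie then takes three-eighths of the balance (£2,016,000), for a total of £2,046,000. The remaining £3,360,000 passes to the descendants.
The descendants' portion (£3,360,000) is divided into 4 shares of £840,000: Briar takes £840,000; Nell's £840,000 share passes to Nell's issue; Uma's £840,000 share passes to Uma's issue; Varun's £840,000 share passes to Varun's issue.
Nell's share (£840,000) is divided into 2 shares of £420,000: Eira and Xander each take £420,000.
Uma's share (£840,000) passes entirely to Bilal.
Varun's share (£840,000) is divided into 2 shares of £420,000: Joris takes £420,000; Paloma's £420,000 share passes to Paloma's issue.
Paloma's share (£420,000) is divided into 2 shares of £210,000: Ottilie and Florian each take £210,000.

Ottilie receives £210,000.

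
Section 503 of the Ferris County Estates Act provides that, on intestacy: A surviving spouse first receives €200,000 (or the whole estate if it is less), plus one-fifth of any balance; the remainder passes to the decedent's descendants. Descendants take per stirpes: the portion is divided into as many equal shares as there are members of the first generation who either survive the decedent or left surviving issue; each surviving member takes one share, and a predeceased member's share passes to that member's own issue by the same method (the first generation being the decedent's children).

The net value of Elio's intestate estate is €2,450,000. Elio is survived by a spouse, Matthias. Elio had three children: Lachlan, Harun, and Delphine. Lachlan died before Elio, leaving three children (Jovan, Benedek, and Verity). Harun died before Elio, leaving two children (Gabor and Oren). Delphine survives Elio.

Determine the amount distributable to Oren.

Oren receives €300,000.

Matthias first takes €200,000, leaving a balance of €2,250,000. Matthias then takes one-fifth of the balance (€450,000), for a total of €650,000. The remaining €1,800,000 passes to the descendants.
The descendants' portion (€1,800,000) is divided into 3 shares of €600,000: Delphine takes €600,000; Lachlan's €600,000 share passes to Lachlan's issue; Harun's €600,000 share passes to Harun's issue.
Lachlan's share (€600,000) is divided into 3 shares of €200,000: Jovan, Benedek, and Verity each take €200,000.
Harun's share (€600,000) is divided into 2 shares of €300,000: Gabor and Oren each take €300,000.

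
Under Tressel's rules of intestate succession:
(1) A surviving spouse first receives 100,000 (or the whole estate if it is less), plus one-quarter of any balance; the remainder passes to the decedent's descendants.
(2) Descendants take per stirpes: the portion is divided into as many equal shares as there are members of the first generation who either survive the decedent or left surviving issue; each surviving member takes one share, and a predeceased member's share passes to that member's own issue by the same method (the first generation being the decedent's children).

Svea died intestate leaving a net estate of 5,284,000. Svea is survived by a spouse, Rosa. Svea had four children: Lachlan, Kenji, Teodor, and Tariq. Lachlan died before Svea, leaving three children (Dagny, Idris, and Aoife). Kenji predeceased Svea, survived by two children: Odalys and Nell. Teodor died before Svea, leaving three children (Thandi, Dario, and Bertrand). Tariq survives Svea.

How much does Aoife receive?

Rosa first takes 100,000, leaving a balance of 5,184,000. Rosa then takes one-quarter of the balance (1,296,000), for a total of 1,396,000. The remaining 3,888,000 passes to the descendants.
The descendants' portion (3,888,000) is divided into 4 shares of 972,000: Tariq takes 972,000; Lachlan's 972,000 share passes to Lachlan's issue; Kenji's 972,000 share passes to Kenji's issue; Teodor's 972,000 share passes to Teodor's issue.
Lachlan's share (972,000) is divided into 3 shares of 324,000: Dagny, Idris, and Aoife each take 324,000.
Kenji's share (972,000) is divided into 2 shares of 486,000: Odalys and Nell each take 486,000.
Teodor's share (972,000) is divided into 3 shares of 324,000: Thandi, Dario, and Bertrand each take 324,000.

Aoife receives 324,000.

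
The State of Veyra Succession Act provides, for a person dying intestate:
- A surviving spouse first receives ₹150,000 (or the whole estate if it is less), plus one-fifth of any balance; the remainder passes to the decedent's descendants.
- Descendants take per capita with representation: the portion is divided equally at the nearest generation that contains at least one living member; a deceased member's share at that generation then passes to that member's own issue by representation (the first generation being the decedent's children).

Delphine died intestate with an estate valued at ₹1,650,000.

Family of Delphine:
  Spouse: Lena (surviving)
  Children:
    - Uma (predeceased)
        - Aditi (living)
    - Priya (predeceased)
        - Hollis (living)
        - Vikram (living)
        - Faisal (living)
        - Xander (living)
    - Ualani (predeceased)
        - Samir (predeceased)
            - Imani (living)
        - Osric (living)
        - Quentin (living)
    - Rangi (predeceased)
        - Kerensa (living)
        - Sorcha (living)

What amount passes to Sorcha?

Lena first takes ₹150,000, leaving a balance of ₹1,500,000. Lena then takes one-fifth of the balance (₹300,000), for a total of ₹450,000. The remaining ₹1,200,000 passes to the descendants.
No child survives, so the initial division is made at the grandchildren's generation.
The descendants' portion (₹1,200,000) is divided into 10 shares of ₹120,000: Aditi, Hollis, Vikram, Faisal, Xander, Osric, Quentin, Kerensa, and Sorcha each take ₹120,000; Samir's ₹120,000 share passes to Samir's issue.
Samir's share (₹120,000) passes entirely to Imani.

Sorcha receives ₹120,000.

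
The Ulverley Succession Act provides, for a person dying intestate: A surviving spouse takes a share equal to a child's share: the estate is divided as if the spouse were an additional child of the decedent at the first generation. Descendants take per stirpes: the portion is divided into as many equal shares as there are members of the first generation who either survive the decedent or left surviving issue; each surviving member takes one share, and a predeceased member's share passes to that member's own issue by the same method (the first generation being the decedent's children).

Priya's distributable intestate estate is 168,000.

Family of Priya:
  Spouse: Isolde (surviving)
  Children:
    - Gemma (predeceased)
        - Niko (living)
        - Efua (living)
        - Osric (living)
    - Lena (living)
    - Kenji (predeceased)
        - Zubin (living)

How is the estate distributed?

The spouse counts as an additional share at the children's level, so there are 4 primary shares of 42,000. Isolde takes one such share (42,000).
The children's combined portion (126,000) is divided into 3 shares of 42,000: Lena takes 42,000; Gemma's 42,000 share passes to Gemma's issue; Kenji's 42,000 share passes to Kenji's issue.
Gemma's share (42,000) is divided into 3 shares of 14,000: Niko, Efua, and Osric each take 14,000.
Kenji's share (42,000) passes entirely to Zubin.

Isolde: 42,000; Niko: 14,000; Efua: 14,000; Osric: 14,000; Lena: 42,000; Zubin: 42,000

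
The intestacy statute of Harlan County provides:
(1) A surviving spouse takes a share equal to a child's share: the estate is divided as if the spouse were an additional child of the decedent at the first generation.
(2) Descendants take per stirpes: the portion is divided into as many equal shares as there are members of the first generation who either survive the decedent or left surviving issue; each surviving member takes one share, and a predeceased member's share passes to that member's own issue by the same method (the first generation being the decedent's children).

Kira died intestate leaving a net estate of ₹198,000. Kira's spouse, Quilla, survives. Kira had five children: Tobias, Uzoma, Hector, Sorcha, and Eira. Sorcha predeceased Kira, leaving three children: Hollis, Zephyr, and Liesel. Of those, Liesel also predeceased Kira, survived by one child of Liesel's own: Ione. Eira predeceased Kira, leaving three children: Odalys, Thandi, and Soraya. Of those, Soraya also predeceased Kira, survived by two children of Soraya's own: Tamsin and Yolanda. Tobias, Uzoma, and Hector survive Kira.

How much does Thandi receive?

Thandi receives ₹11,000.

The spouse counts as an additional share at the children's level, so there are 6 primary shares of ₹33,000. Quilla takes one such share (₹33,000).
The children's combined portion (₹165,000) is divided into 5 shares of ₹33,000: Tobias, Uzoma, and Hector each take ₹33,000; Sorcha's ₹33,000 share passes to Sorcha's issue; Eira's ₹33,000 share passes to Eira's issue.
Sorcha's share (₹33,000) is divided into 3 shares of ₹11,000: Hollis and Zephyr each take ₹11,000; Liesel's ₹11,000 share passes to Liesel's issue.
Liesel's share (₹11,000) passes entirely to Ione.
Eira's share (₹33,000) is divided into 3 shares of ₹11,000: Odalys and Thandi each take ₹11,000; Soraya's ₹11,000 share passes to Soraya's issue.
Soraya's share (₹11,000) is divided into 2 shares of ₹5,500: Tamsin and Yolanda each take ₹5,500.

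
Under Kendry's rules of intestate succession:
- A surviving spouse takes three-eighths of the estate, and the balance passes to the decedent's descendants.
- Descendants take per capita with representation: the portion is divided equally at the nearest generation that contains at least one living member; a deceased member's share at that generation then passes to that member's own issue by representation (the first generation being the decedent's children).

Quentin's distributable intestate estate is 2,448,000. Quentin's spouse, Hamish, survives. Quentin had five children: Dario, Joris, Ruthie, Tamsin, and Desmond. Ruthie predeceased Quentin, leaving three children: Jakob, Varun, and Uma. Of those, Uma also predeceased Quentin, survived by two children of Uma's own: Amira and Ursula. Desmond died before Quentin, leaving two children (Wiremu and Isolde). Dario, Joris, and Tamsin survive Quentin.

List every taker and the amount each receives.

Hamish takes three-eighths of 2,448,000 = 918,000. The remaining 1,530,000 passes to the descendants.
The descendants' portion (1,530,000) is divided into 5 shares of 306,000: Dario, Joris, and Tamsin each take 306,000; Ruthie's 306,000 share passes to Ruthie's issue; Desmond's 306,000 share passes to Desmond's issue.
Ruthie's share (306,000) is divided into 3 shares of 102,000: Jakob and Varun each take 102,000; Uma's 102,000 share passes to Uma's issue.
Uma's share (102,000) is divided into 2 shares of 51,000: Amira and Ursula each take 51,000.
Desmond's share (306,000) is divided into 2 shares of 153,000: Wiremu and Isolde each take 153,000.

Hamish: 918,000; Dario: 306,000; Joris: 306,000; Jakob: 102,000; Varun: 102,000; Amira: 51,000; Ursula: 51,000; Tamsin: 306,000; Wiremu: 153,000; Isolde: 153,000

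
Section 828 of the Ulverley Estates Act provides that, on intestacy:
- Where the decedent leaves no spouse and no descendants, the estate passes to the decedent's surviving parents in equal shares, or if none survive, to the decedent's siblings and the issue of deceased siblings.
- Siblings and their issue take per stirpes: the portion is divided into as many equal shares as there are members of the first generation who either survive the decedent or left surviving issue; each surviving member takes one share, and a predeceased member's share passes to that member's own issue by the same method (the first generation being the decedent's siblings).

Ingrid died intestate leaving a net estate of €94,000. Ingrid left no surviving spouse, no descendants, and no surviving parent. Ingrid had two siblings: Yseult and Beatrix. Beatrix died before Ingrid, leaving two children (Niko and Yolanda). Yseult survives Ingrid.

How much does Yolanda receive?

The entire €94,000 passes to the siblings and their issue.
That amount (€94,000) is divided into 2 shares of €47,000: Yseult takes €47,000; Beatrix's €47,000 share passes to Beatrix's issue.
Beatrix's share (€47,000) is divided into 2 shares of €23,500: Niko and Yolanda each take €23,500.

Yolanda receives €23,500.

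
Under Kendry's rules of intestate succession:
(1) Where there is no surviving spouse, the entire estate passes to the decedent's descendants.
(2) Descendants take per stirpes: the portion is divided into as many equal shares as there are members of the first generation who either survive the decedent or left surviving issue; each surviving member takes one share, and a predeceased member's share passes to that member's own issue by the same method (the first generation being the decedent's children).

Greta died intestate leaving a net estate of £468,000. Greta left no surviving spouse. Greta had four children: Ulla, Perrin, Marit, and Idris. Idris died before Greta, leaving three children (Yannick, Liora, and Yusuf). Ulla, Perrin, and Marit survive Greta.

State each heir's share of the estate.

The entire £468,000 passes to the descendants.
That amount (£468,000) is divided into 4 shares of £117,000: Ulla, Perrin, and Marit each take £117,000; Idris's £117,000 share passes to Idris's issue.
Idris's share (£117,000) is divided into 3 shares of £39,000: Yannick, Liora, and Yusuf each take £39,000.

Ulla: £117,000; Perrin: £117,000; Marit: £117,000; Yannick: £39,000; Liora: £39,000; Yusuf: £39,000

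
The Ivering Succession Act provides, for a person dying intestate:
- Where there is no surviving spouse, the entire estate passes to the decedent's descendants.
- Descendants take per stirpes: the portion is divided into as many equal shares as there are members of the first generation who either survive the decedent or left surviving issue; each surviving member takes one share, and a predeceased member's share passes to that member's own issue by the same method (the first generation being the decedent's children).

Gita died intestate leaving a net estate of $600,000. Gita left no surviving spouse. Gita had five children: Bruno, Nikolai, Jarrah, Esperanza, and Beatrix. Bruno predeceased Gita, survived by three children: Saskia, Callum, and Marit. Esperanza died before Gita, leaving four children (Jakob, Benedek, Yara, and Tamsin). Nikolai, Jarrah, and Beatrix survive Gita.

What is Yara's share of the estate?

Yara receives $30,000.

The entire $600,000 passes to the descendants.
That amount ($600,000) is divided into 5 shares of $120,000: Nikolai, Jarrah, and Beatrix each take $120,000; Bruno's $120,000 share passes to Bruno's issue; Esperanza's $120,000 share passes to Esperanza's issue.
Bruno's share ($120,000) is divided into 3 shares of $40,000: Saskia, Callum, and Marit each take $40,000.
Esperanza's share ($120,000) is divided into 4 shares of $30,000: Jakob, Benedek, Yara, and Tamsin each take $30,000.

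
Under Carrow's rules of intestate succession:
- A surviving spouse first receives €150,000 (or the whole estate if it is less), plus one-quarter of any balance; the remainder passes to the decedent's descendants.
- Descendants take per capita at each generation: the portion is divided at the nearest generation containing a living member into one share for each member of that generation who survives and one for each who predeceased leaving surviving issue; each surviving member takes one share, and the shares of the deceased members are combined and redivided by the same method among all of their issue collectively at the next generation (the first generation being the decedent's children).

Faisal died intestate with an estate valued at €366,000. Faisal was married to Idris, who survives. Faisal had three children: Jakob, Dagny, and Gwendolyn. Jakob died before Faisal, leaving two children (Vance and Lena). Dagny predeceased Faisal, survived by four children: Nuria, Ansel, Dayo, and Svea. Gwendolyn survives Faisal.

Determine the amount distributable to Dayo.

Dayo receives €18,000.

Idris first takes €150,000, leaving a balance of €216,000. Idris then takes one-quarter of the balance (€54,000), for a total of €204,000. The remaining €162,000 passes to the descendants.
The descendants' portion (€162,000) is divided at the children's generation into 3 shares of €54,000. Gwendolyn takes €54,000. The 2 shares of the deceased (Jakob and Dagny) are combined into a pool of €108,000.
That pool (€108,000) is divided at the grandchildren's generation equally among Vance, Lena, Nuria, Ansel, Dayo, and Svea: €18,000 each.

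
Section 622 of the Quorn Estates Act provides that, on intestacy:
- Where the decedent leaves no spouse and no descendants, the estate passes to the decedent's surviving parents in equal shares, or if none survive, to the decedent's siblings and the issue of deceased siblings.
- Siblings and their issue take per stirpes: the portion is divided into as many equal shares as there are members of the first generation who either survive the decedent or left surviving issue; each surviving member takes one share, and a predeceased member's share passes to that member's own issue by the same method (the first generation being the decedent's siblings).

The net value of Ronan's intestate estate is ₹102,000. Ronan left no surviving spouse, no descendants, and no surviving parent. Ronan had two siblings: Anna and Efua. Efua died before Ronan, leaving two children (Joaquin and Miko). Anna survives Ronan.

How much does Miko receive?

The entire ₹102,000 passes to the siblings and their issue.
That amount (₹102,000) is divided into 2 shares of ₹51,000: Anna takes ₹51,000; Efua's ₹51,000 share passes to Efua's issue.
Efua's share (₹51,000) is divided into 2 shares of ₹25,500: Joaquin and Miko each take ₹25,500.

Miko receives ₹25,500.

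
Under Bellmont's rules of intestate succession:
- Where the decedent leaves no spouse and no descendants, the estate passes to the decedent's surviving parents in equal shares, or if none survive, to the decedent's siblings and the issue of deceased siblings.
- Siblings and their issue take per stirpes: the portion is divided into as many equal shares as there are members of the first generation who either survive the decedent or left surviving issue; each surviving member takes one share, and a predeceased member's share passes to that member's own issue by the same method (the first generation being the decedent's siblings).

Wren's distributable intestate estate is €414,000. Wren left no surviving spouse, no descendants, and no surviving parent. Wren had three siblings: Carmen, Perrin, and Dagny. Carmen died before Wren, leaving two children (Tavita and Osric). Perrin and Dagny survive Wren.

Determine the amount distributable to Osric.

Osric receives €69,000.

The entire €414,000 passes to the siblings and their issue.
That amount (€414,000) is divided into 3 shares of €138,000: Perrin and Dagny each take €138,000; Carmen's €138,000 share passes to Carmen's issue.
Carmen's share (€138,000) is divided into 2 shares of €69,000: Tavita and Osric each take €69,000.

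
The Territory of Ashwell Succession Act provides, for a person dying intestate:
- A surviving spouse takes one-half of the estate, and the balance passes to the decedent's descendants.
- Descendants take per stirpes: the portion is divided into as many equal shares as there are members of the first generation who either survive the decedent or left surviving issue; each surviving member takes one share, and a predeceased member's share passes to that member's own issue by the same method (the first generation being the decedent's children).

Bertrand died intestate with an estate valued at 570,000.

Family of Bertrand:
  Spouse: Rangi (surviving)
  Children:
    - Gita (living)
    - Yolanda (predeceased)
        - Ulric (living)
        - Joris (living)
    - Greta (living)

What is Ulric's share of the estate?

Rangi takes one-half of 570,000 = 285,000. The remaining 285,000 passes to the descendants.
The descendants' portion (285,000) is divided into 3 shares of 95,000: Gita and Greta each take 95,000; Yolanda's 95,000 share passes to Yolanda's issue.
Yolanda's share (95,000) is divided into 2 shares of 47,500: Ulric and Joris each take 47,500.

Ulric receives 47,500.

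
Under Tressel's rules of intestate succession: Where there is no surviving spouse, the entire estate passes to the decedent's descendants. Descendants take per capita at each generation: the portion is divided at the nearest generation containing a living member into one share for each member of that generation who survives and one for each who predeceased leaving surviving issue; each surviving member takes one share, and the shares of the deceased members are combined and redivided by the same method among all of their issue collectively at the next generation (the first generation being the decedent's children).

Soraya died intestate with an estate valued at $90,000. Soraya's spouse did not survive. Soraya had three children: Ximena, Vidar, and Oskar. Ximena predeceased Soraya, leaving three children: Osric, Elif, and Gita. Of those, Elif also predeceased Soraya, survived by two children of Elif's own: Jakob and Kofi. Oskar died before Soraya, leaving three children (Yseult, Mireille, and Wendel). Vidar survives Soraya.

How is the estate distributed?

Osric: $10,000; Jakob: $5,000; Kofi: $5,000; Gita: $10,000; Vidar: $30,000; Yseult: $10,000; Mireille: $10,000; Wendel: $10,000

The entire $90,000 passes to the descendants.
That amount ($90,000) is divided at the children's generation into 3 shares of $30,000. Vidar takes $30,000. The 2 shares of the deceased (Ximena and Oskar) are combined into a pool of $60,000.
That pool ($60,000) is divided at the grandchildren's generation into 6 shares of $10,000. Osric, Gita, Yseult, Mireille, and Wendel each take $10,000. The remaining share for the deceased Elif ($10,000) is carried to the next generation.
That pool ($10,000) is divided at the great-grandchildren's generation equally among Jakob and Kofi: $5,000 each.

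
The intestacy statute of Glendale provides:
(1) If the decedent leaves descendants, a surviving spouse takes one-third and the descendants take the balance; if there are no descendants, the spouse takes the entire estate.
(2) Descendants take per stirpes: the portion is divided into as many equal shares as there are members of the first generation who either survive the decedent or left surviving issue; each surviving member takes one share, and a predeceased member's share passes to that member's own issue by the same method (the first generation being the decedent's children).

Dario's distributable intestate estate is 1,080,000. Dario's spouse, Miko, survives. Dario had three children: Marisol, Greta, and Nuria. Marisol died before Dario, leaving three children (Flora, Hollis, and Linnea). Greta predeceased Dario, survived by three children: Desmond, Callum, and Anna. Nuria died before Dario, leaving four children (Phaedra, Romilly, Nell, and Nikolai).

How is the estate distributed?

Miko takes one-third of 1,080,000 = 360,000. The remaining 720,000 passes to the descendants.
The descendants' portion (720,000) is divided into 3 shares of 240,000: Marisol's 240,000 share passes to Marisol's issue; Greta's 240,000 share passes to Greta's issue; Nuria's 240,000 share passes to Nuria's issue.
Marisol's share (240,000) is divided into 3 shares of 80,000: Flora, Hollis, and Linnea each take 80,000.
Greta's share (240,000) is divided into 3 shares of 80,000: Desmond, Callum, and Anna each take 80,000.
Nuria's share (240,000) is divided into 4 shares of 60,000: Phaedra, Romilly, Nell, and Nikolai each take 60,000.

Miko: 360,000; Flora: 80,000; Hollis: 80,000; Linnea: 80,000; Desmond: 80,000; Callum: 80,000; Anna: 80,000; Phaedra: 60,000; Romilly: 60,000; Nell: 60,000; Nikolai: 60,000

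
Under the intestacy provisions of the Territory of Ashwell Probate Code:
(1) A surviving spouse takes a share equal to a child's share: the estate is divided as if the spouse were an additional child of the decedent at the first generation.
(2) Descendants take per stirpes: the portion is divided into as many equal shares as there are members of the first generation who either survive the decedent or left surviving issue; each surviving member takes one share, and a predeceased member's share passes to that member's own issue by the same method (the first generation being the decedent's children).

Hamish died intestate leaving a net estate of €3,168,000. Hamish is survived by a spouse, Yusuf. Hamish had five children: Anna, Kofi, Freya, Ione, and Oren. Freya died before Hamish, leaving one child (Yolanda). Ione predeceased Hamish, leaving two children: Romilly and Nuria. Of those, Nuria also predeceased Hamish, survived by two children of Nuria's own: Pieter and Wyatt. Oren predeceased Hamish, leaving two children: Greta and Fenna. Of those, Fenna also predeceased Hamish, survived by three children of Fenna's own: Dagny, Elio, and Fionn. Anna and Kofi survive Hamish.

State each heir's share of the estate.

The spouse counts as an additional share at the children's level, so there are 6 primary shares of €528,000. Yusuf takes one such share (€528,000).
The children's combined portion (€2,640,000) is divided into 5 shares of €528,000: Anna and Kofi each take €528,000; Freya's €528,000 share passes to Freya's issue; Ione's €528,000 share passes to Ione's issue; Oren's €528,000 share passes to Oren's issue.
Freya's share (€528,000) passes entirely to Yolanda.
Ione's share (€528,000) is divided into 2 shares of €264,000: Romilly takes €264,000; Nuria's €264,000 share passes to Nuria's issue.
Nuria's share (€264,000) is divided into 2 shares of €132,000: Pieter and Wyatt each take €132,000.
Oren's share (€528,000) is divided into 2 shares of €264,000: Greta takes €264,000; Fenna's €264,000 share passes to Fenna's issue.
Fenna's share (€264,000) is divided into 3 shares of €88,000: Dagny, Elio, and Fionn each take €88,000.

Yusuf: €528,000; Anna: €528,000; Kofi: €528,000; Yolanda: €528,000; Romilly: €264,000; Pieter: €132,000; Wyatt: €132,000; Greta: €264,000; Dagny: €88,000; Elio: €88,000; Fionn: €88,000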